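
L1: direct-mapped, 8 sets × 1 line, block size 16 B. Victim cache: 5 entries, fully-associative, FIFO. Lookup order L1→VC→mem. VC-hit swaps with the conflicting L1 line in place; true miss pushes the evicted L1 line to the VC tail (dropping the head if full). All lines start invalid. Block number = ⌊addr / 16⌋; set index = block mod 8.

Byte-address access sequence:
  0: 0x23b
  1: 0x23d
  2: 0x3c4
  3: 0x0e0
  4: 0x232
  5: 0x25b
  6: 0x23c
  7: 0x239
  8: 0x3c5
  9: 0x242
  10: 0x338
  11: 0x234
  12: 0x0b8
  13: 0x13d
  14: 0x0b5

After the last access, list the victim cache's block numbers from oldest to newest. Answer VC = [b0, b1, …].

VC = [60, 51, 35, 19]

0: 0x23b (blk 35, set 3) → MISS  vc=[]
1: 0x23d (blk 35, set 3) → L1-HIT  vc=[]
2: 0x3c4 (blk 60, set 4) → MISS  vc=[]
3: 0xe0 (blk 14, set 6) → MISS  vc=[]
4: 0x232 (blk 35, set 3) → L1-HIT  vc=[]
5: 0x25b (blk 37, set 5) → MISS  vc=[]
6: 0x23c (blk 35, set 3) → L1-HIT  vc=[]
7: 0x239 (blk 35, set 3) → L1-HIT  vc=[]
8: 0x3c5 (blk 60, set 4) → L1-HIT  vc=[]
9: 0x242 (blk 36, set 4) → MISS  vc=[60]
10: 0x338 (blk 51, set 3) → MISS  vc=[60, 35]
11: 0x234 (blk 35, set 3) → VC-HIT  vc=[60, 51]
12: 0xb8 (blk 11, set 3) → MISS  vc=[60, 51, 35]
13: 0x13d (blk 19, set 3) → MISS  vc=[60, 51, 35, 11]
14: 0xb5 (blk 11, set 3) → VC-HIT  vc=[60, 51, 35, 19]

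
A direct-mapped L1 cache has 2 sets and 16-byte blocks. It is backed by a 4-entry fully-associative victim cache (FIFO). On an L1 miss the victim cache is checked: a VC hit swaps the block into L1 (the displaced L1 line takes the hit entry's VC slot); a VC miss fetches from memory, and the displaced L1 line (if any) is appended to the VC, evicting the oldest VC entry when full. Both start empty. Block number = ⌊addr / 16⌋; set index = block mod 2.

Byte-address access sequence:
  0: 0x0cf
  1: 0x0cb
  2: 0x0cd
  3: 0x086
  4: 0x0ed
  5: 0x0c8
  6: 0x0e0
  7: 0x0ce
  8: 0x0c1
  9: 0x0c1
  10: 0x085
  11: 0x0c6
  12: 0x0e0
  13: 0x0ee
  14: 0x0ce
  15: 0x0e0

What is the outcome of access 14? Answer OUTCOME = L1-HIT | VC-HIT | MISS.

OUTCOME = VC-HIT

  [0] addr=0xcf blk=12 s=0: MISS | VC []
  [1] addr=0xcb blk=12 s=0: L1-HIT | VC []
  [2] addr=0xcd blk=12 s=0: L1-HIT | VC []
  [3] addr=0x86 blk=8 s=0: MISS | VC [12]
  [4] addr=0xed blk=14 s=0: MISS | VC [12, 8]
  [5] addr=0xc8 blk=12 s=0: VC-HIT | VC [14, 8]
  [6] addr=0xe0 blk=14 s=0: VC-HIT | VC [12, 8]
  [7] addr=0xce blk=12 s=0: VC-HIT | VC [14, 8]
  [8] addr=0xc1 blk=12 s=0: L1-HIT | VC [14, 8]
  [9] addr=0xc1 blk=12 s=0: L1-HIT | VC [14, 8]
  [10] addr=0x85 blk=8 s=0: VC-HIT | VC [14, 12]
  [11] addr=0xc6 blk=12 s=0: VC-HIT | VC [14, 8]
  [12] addr=0xe0 blk=14 s=0: VC-HIT | VC [12, 8]
  [13] addr=0xee blk=14 s=0: L1-HIT | VC [12, 8]
  [14] addr=0xce blk=12 s=0: VC-HIT | VC [14, 8]
  [15] addr=0xe0 blk=14 s=0: VC-HIT | VC [12, 8]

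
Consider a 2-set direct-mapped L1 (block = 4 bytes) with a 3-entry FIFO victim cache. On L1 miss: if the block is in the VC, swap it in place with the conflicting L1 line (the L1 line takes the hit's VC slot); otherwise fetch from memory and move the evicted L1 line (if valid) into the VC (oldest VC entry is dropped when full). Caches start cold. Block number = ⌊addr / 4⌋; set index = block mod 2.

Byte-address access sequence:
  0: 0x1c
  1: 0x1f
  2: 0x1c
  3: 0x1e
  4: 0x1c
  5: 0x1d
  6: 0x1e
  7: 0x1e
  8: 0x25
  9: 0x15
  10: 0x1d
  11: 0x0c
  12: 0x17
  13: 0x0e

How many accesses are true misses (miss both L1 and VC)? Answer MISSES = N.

MISSES = 4

0: 0x1c (blk 7, set 1) → MISS  vc=[]
1: 0x1f (blk 7, set 1) → L1-HIT  vc=[]
2: 0x1c (blk 7, set 1) → L1-HIT  vc=[]
3: 0x1e (blk 7, set 1) → L1-HIT  vc=[]
4: 0x1c (blk 7, set 1) → L1-HIT  vc=[]
5: 0x1d (blk 7, set 1) → L1-HIT  vc=[]
6: 0x1e (blk 7, set 1) → L1-HIT  vc=[]
7: 0x1e (blk 7, set 1) → L1-HIT  vc=[]
8: 0x25 (blk 9, set 1) → MISS  vc=[7]
9: 0x15 (blk 5, set 1) → MISS  vc=[7, 9]
10: 0x1d (blk 7, set 1) → VC-HIT  vc=[5, 9]
11: 0xc (blk 3, set 1) → MISS  vc=[5, 9, 7]
12: 0x17 (blk 5, set 1) → VC-HIT  vc=[3, 9, 7]
13: 0xe (blk 3, set 1) → VC-HIT  vc=[5, 9, 7]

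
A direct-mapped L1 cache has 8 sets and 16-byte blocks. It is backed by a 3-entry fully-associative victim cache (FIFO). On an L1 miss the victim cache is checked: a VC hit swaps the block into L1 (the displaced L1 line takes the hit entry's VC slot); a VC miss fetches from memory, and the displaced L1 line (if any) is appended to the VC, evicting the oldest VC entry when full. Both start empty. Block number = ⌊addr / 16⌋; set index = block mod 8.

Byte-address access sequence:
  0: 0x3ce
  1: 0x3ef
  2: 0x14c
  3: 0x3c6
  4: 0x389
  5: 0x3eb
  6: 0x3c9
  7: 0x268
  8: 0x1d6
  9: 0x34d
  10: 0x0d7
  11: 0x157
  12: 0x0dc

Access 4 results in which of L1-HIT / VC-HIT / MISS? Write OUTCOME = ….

0: 0x3ce (blk 60, set 4) → MISS  vc=[]
1: 0x3ef (blk 62, set 6) → MISS  vc=[]
2: 0x14c (blk 20, set 4) → MISS  vc=[60]
3: 0x3c6 (blk 60, set 4) → VC-HIT  vc=[20]
4: 0x389 (blk 56, set 0) → MISS  vc=[20]
5: 0x3eb (blk 62, set 6) → L1-HIT  vc=[20]
6: 0x3c9 (blk 60, set 4) → L1-HIT  vc=[20]
7: 0x268 (blk 38, set 6) → MISS  vc=[20, 62]
8: 0x1d6 (blk 29, set 5) → MISS  vc=[20, 62]
9: 0x34d (blk 52, set 4) → MISS  vc=[20, 62, 60]
10: 0xd7 (blk 13, set 5) → MISS  vc=[62, 60, 29]
11: 0x157 (blk 21, set 5) → MISS  vc=[60, 29, 13]
12: 0xdc (blk 13, set 5) → VC-HIT  vc=[60, 29, 21]

OUTCOME = MISS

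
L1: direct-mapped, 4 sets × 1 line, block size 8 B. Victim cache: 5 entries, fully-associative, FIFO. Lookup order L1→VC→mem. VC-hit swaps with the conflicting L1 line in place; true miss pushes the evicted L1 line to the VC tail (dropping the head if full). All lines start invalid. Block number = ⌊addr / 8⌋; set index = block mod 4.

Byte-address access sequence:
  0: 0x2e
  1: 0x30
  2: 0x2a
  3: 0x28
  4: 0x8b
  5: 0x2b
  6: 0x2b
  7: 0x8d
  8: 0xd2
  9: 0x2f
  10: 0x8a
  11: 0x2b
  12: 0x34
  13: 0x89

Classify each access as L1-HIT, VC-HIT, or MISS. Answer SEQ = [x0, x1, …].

  [0] addr=0x2e blk=5 s=1: MISS | VC []
  [1] addr=0x30 blk=6 s=2: MISS | VC []
  [2] addr=0x2a blk=5 s=1: L1-HIT | VC []
  [3] addr=0x28 blk=5 s=1: L1-HIT | VC []
  [4] addr=0x8b blk=17 s=1: MISS | VC [5]
  [5] addr=0x2b blk=5 s=1: VC-HIT | VC [17]
  [6] addr=0x2b blk=5 s=1: L1-HIT | VC [17]
  [7] addr=0x8d blk=17 s=1: VC-HIT | VC [5]
  [8] addr=0xd2 blk=26 s=2: MISS | VC [5, 6]
  [9] addr=0x2f blk=5 s=1: VC-HIT | VC [17, 6]
  [10] addr=0x8a blk=17 s=1: VC-HIT | VC [5, 6]
  [11] addr=0x2b blk=5 s=1: VC-HIT | VC [17, 6]
  [12] addr=0x34 blk=6 s=2: VC-HIT | VC [17, 26]
  [13] addr=0x89 blk=17 s=1: VC-HIT | VC [5, 26]

SEQ = [MISS, MISS, L1-HIT, L1-HIT, MISS, VC-HIT, L1-HIT, VC-HIT, MISS, VC-HIT, VC-HIT, VC-HIT, VC-HIT, VC-HIT]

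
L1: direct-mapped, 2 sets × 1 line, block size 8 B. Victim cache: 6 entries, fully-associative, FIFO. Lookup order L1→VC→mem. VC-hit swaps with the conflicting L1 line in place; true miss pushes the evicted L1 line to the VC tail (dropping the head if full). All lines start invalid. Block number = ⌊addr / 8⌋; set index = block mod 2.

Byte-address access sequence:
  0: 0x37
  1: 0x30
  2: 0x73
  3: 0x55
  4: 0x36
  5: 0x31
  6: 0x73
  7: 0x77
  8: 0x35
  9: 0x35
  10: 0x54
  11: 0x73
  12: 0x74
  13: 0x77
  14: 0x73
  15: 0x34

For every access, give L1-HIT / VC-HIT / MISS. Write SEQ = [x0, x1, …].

SEQ = [MISS, L1-HIT, MISS, MISS, VC-HIT, L1-HIT, VC-HIT, L1-HIT, VC-HIT, L1-HIT, VC-HIT, VC-HIT, L1-HIT, L1-HIT, L1-HIT, VC-HIT]

0: 0x37 (blk 6, set 0) → MISS  vc=[]
1: 0x30 (blk 6, set 0) → L1-HIT  vc=[]
2: 0x73 (blk 14, set 0) → MISS  vc=[6]
3: 0x55 (blk 10, set 0) → MISS  vc=[6, 14]
4: 0x36 (blk 6, set 0) → VC-HIT  vc=[10, 14]
5: 0x31 (blk 6, set 0) → L1-HIT  vc=[10, 14]
6: 0x73 (blk 14, set 0) → VC-HIT  vc=[10, 6]
7: 0x77 (blk 14, set 0) → L1-HIT  vc=[10, 6]
8: 0x35 (blk 6, set 0) → VC-HIT  vc=[10, 14]
9: 0x35 (blk 6, set 0) → L1-HIT  vc=[10, 14]
10: 0x54 (blk 10, set 0) → VC-HIT  vc=[6, 14]
11: 0x73 (blk 14, set 0) → VC-HIT  vc=[6, 10]
12: 0x74 (blk 14, set 0) → L1-HIT  vc=[6, 10]
13: 0x77 (blk 14, set 0) → L1-HIT  vc=[6, 10]
14: 0x73 (blk 14, set 0) → L1-HIT  vc=[6, 10]
15: 0x34 (blk 6, set 0) → VC-HIT  vc=[14, 10]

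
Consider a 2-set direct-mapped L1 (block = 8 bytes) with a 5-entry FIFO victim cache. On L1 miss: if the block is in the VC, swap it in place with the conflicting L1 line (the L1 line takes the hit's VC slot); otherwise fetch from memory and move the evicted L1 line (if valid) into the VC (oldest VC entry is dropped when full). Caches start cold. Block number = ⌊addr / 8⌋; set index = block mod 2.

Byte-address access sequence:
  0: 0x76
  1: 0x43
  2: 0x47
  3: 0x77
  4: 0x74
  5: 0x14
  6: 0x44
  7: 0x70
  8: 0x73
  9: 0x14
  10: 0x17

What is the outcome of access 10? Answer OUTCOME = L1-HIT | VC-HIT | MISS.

OUTCOME = L1-HIT

0: 0x76 (blk 14, set 0) → MISS  vc=[]
1: 0x43 (blk 8, set 0) → MISS  vc=[14]
2: 0x47 (blk 8, set 0) → L1-HIT  vc=[14]
3: 0x77 (blk 14, set 0) → VC-HIT  vc=[8]
4: 0x74 (blk 14, set 0) → L1-HIT  vc=[8]
5: 0x14 (blk 2, set 0) → MISS  vc=[8, 14]
6: 0x44 (blk 8, set 0) → VC-HIT  vc=[2, 14]
7: 0x70 (blk 14, set 0) → VC-HIT  vc=[2, 8]
8: 0x73 (blk 14, set 0) → L1-HIT  vc=[2, 8]
9: 0x14 (blk 2, set 0) → VC-HIT  vc=[14, 8]
10: 0x17 (blk 2, set 0) → L1-HIT  vc=[14, 8]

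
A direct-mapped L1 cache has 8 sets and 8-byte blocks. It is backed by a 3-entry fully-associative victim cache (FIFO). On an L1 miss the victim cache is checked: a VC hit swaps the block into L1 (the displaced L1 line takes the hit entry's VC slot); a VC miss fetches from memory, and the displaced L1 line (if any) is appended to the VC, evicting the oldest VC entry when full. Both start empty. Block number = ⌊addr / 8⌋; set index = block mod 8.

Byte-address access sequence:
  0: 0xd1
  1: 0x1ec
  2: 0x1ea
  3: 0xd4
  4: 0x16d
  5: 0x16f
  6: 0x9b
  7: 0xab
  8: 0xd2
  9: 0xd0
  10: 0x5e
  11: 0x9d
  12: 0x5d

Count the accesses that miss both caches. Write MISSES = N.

  [0] addr=0xd1 blk=26 s=2: MISS | VC []
  [1] addr=0x1ec blk=61 s=5: MISS | VC []
  [2] addr=0x1ea blk=61 s=5: L1-HIT | VC []
  [3] addr=0xd4 blk=26 s=2: L1-HIT | VC []
  [4] addr=0x16d blk=45 s=5: MISS | VC [61]
  [5] addr=0x16f blk=45 s=5: L1-HIT | VC [61]
  [6] addr=0x9b blk=19 s=3: MISS | VC [61]
  [7] addr=0xab blk=21 s=5: MISS | VC [61, 45]
  [8] addr=0xd2 blk=26 s=2: L1-HIT | VC [61, 45]
  [9] addr=0xd0 blk=26 s=2: L1-HIT | VC [61, 45]
  [10] addr=0x5e blk=11 s=3: MISS | VC [61, 45, 19]
  [11] addr=0x9d blk=19 s=3: VC-HIT | VC [61, 45, 11]
  [12] addr=0x5d blk=11 s=3: VC-HIT | VC [61, 45, 19]

MISSES = 6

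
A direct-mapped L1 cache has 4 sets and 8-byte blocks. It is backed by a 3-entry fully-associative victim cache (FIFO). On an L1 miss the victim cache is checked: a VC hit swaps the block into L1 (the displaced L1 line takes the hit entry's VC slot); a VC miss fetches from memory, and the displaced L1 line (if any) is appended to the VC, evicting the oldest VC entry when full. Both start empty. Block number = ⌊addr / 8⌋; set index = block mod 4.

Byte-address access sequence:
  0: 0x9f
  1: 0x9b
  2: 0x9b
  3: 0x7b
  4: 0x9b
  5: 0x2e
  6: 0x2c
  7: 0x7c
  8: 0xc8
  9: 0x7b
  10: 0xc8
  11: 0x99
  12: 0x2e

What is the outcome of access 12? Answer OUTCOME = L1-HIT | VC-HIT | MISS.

OUTCOME = VC-HIT

#0 0x9f→b19/s3 MISS; vc=[]
#1 0x9b→b19/s3 L1-HIT; vc=[]
#2 0x9b→b19/s3 L1-HIT; vc=[]
#3 0x7b→b15/s3 MISS; vc=[19]
#4 0x9b→b19/s3 VC-HIT; vc=[15]
#5 0x2e→b5/s1 MISS; vc=[15]
#6 0x2c→b5/s1 L1-HIT; vc=[15]
#7 0x7c→b15/s3 VC-HIT; vc=[19]
#8 0xc8→b25/s1 MISS; vc=[19,5]
#9 0x7b→b15/s3 L1-HIT; vc=[19,5]
#10 0xc8→b25/s1 L1-HIT; vc=[19,5]
#11 0x99→b19/s3 VC-HIT; vc=[15,5]
#12 0x2e→b5/s1 VC-HIT; vc=[15,25]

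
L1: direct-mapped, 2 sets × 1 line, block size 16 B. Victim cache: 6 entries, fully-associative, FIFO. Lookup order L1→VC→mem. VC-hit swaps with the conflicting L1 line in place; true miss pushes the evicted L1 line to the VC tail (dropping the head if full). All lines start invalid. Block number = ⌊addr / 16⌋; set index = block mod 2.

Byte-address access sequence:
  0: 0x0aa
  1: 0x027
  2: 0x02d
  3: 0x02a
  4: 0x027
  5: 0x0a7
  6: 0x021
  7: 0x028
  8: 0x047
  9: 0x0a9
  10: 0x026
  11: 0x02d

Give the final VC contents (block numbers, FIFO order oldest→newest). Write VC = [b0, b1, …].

VC = [4, 10]

  [0] addr=0xaa blk=10 s=0: MISS | VC []
  [1] addr=0x27 blk=2 s=0: MISS | VC [10]
  [2] addr=0x2d blk=2 s=0: L1-HIT | VC [10]
  [3] addr=0x2a blk=2 s=0: L1-HIT | VC [10]
  [4] addr=0x27 blk=2 s=0: L1-HIT | VC [10]
  [5] addr=0xa7 blk=10 s=0: VC-HIT | VC [2]
  [6] addr=0x21 blk=2 s=0: VC-HIT | VC [10]
  [7] addr=0x28 blk=2 s=0: L1-HIT | VC [10]
  [8] addr=0x47 blk=4 s=0: MISS | VC [10, 2]
  [9] addr=0xa9 blk=10 s=0: VC-HIT | VC [4, 2]
  [10] addr=0x26 blk=2 s=0: VC-HIT | VC [4, 10]
  [11] addr=0x2d blk=2 s=0: L1-HIT | VC [4, 10]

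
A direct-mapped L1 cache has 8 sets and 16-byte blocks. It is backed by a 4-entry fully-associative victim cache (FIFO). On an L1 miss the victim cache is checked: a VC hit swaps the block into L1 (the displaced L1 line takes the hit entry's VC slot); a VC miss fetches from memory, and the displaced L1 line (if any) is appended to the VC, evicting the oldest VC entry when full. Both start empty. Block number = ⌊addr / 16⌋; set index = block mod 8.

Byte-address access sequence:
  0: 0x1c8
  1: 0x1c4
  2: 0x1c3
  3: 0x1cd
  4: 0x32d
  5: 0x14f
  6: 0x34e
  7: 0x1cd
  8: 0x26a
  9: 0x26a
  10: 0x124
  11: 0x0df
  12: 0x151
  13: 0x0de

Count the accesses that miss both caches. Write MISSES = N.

#0 0x1c8→b28/s4 MISS; vc=[]
#1 0x1c4→b28/s4 L1-HIT; vc=[]
#2 0x1c3→b28/s4 L1-HIT; vc=[]
#3 0x1cd→b28/s4 L1-HIT; vc=[]
#4 0x32d→b50/s2 MISS; vc=[]
#5 0x14f→b20/s4 MISS; vc=[28]
#6 0x34e→b52/s4 MISS; vc=[28,20]
#7 0x1cd→b28/s4 VC-HIT; vc=[52,20]
#8 0x26a→b38/s6 MISS; vc=[52,20]
#9 0x26a→b38/s6 L1-HIT; vc=[52,20]
#10 0x124→b18/s2 MISS; vc=[52,20,50]
#11 0xdf→b13/s5 MISS; vc=[52,20,50]
#12 0x151→b21/s5 MISS; vc=[52,20,50,13]
#13 0xde→b13/s5 VC-HIT; vc=[52,20,50,21]

MISSES = 8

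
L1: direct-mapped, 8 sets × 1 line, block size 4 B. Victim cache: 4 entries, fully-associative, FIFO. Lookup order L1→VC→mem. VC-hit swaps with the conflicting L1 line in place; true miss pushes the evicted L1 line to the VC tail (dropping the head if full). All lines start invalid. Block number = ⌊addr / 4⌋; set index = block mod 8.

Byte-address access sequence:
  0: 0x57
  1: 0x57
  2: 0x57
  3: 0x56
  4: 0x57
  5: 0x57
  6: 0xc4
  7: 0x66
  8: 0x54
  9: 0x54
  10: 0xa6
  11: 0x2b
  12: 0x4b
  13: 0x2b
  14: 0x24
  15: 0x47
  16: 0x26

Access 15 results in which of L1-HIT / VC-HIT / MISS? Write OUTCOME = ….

OUTCOME = MISS

  [0] addr=0x57 blk=21 s=5: MISS | VC []
  [1] addr=0x57 blk=21 s=5: L1-HIT | VC []
  [2] addr=0x57 blk=21 s=5: L1-HIT | VC []
  [3] addr=0x56 blk=21 s=5: L1-HIT | VC []
  [4] addr=0x57 blk=21 s=5: L1-HIT | VC []
  [5] addr=0x57 blk=21 s=5: L1-HIT | VC []
  [6] addr=0xc4 blk=49 s=1: MISS | VC []
  [7] addr=0x66 blk=25 s=1: MISS | VC [49]
  [8] addr=0x54 blk=21 s=5: L1-HIT | VC [49]
  [9] addr=0x54 blk=21 s=5: L1-HIT | VC [49]
  [10] addr=0xa6 blk=41 s=1: MISS | VC [49, 25]
  [11] addr=0x2b blk=10 s=2: MISS | VC [49, 25]
  [12] addr=0x4b blk=18 s=2: MISS | VC [49, 25, 10]
  [13] addr=0x2b blk=10 s=2: VC-HIT | VC [49, 25, 18]
  [14] addr=0x24 blk=9 s=1: MISS | VC [49, 25, 18, 41]
  [15] addr=0x47 blk=17 s=1: MISS | VC [25, 18, 41, 9]
  [16] addr=0x26 blk=9 s=1: VC-HIT | VC [25, 18, 41, 17]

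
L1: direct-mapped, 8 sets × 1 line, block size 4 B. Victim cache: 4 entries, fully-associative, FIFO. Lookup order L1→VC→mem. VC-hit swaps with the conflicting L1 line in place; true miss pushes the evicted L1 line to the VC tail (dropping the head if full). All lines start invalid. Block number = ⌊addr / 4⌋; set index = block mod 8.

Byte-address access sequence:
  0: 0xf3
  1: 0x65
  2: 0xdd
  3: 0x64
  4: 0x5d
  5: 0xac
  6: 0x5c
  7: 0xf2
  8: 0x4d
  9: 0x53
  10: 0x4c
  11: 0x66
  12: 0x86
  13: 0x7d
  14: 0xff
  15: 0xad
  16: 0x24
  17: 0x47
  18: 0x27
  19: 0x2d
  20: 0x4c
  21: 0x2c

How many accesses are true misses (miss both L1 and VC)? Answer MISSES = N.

MISSES = 14

#0 0xf3→b60/s4 MISS; vc=[]
#1 0x65→b25/s1 MISS; vc=[]
#2 0xdd→b55/s7 MISS; vc=[]
#3 0x64→b25/s1 L1-HIT; vc=[]
#4 0x5d→b23/s7 MISS; vc=[55]
#5 0xac→b43/s3 MISS; vc=[55]
#6 0x5c→b23/s7 L1-HIT; vc=[55]
#7 0xf2→b60/s4 L1-HIT; vc=[55]
#8 0x4d→b19/s3 MISS; vc=[55,43]
#9 0x53→b20/s4 MISS; vc=[55,43,60]
#10 0x4c→b19/s3 L1-HIT; vc=[55,43,60]
#11 0x66→b25/s1 L1-HIT; vc=[55,43,60]
#12 0x86→b33/s1 MISS; vc=[55,43,60,25]
#13 0x7d→b31/s7 MISS; vc=[43,60,25,23]
#14 0xff→b63/s7 MISS; vc=[60,25,23,31]
#15 0xad→b43/s3 MISS; vc=[25,23,31,19]
#16 0x24→b9/s1 MISS; vc=[23,31,19,33]
#17 0x47→b17/s1 MISS; vc=[31,19,33,9]
#18 0x27→b9/s1 VC-HIT; vc=[31,19,33,17]
#19 0x2d→b11/s3 MISS; vc=[19,33,17,43]
#20 0x4c→b19/s3 VC-HIT; vc=[11,33,17,43]
#21 0x2c→b11/s3 VC-HIT; vc=[19,33,17,43]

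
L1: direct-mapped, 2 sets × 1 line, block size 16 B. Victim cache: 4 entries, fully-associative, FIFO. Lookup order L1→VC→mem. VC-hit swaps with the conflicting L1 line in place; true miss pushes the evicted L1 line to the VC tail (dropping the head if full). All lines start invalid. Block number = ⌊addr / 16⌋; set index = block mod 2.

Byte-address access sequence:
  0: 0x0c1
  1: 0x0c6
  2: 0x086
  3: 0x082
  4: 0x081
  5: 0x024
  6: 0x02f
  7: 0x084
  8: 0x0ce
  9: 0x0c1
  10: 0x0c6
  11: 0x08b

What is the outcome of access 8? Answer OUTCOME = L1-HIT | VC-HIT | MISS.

0: 0xc1 (blk 12, set 0) → MISS  vc=[]
1: 0xc6 (blk 12, set 0) → L1-HIT  vc=[]
2: 0x86 (blk 8, set 0) → MISS  vc=[12]
3: 0x82 (blk 8, set 0) → L1-HIT  vc=[12]
4: 0x81 (blk 8, set 0) → L1-HIT  vc=[12]
5: 0x24 (blk 2, set 0) → MISS  vc=[12, 8]
6: 0x2f (blk 2, set 0) → L1-HIT  vc=[12, 8]
7: 0x84 (blk 8, set 0) → VC-HIT  vc=[12, 2]
8: 0xce (blk 12, set 0) → VC-HIT  vc=[8, 2]
9: 0xc1 (blk 12, set 0) → L1-HIT  vc=[8, 2]
10: 0xc6 (blk 12, set 0) → L1-HIT  vc=[8, 2]
11: 0x8b (blk 8, set 0) → VC-HIT  vc=[12, 2]

OUTCOME = VC-HIT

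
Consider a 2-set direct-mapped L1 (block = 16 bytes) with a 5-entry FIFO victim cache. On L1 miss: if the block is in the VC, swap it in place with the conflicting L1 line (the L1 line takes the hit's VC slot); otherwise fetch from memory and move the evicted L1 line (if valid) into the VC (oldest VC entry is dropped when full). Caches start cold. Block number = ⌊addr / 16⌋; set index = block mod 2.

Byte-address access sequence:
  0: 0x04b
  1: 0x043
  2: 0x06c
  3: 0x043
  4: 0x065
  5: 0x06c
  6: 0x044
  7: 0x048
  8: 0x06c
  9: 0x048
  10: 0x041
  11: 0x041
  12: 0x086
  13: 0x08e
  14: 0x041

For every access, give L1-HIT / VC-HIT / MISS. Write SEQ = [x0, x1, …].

SEQ = [MISS, L1-HIT, MISS, VC-HIT, VC-HIT, L1-HIT, VC-HIT, L1-HIT, VC-HIT, VC-HIT, L1-HIT, L1-HIT, MISS, L1-HIT, VC-HIT]

0: 0x4b (blk 4, set 0) → MISS  vc=[]
1: 0x43 (blk 4, set 0) → L1-HIT  vc=[]
2: 0x6c (blk 6, set 0) → MISS  vc=[4]
3: 0x43 (blk 4, set 0) → VC-HIT  vc=[6]
4: 0x65 (blk 6, set 0) → VC-HIT  vc=[4]
5: 0x6c (blk 6, set 0) → L1-HIT  vc=[4]
6: 0x44 (blk 4, set 0) → VC-HIT  vc=[6]
7: 0x48 (blk 4, set 0) → L1-HIT  vc=[6]
8: 0x6c (blk 6, set 0) → VC-HIT  vc=[4]
9: 0x48 (blk 4, set 0) → VC-HIT  vc=[6]
10: 0x41 (blk 4, set 0) → L1-HIT  vc=[6]
11: 0x41 (blk 4, set 0) → L1-HIT  vc=[6]
12: 0x86 (blk 8, set 0) → MISS  vc=[6, 4]
13: 0x8e (blk 8, set 0) → L1-HIT  vc=[6, 4]
14: 0x41 (blk 4, set 0) → VC-HIT  vc=[6, 8]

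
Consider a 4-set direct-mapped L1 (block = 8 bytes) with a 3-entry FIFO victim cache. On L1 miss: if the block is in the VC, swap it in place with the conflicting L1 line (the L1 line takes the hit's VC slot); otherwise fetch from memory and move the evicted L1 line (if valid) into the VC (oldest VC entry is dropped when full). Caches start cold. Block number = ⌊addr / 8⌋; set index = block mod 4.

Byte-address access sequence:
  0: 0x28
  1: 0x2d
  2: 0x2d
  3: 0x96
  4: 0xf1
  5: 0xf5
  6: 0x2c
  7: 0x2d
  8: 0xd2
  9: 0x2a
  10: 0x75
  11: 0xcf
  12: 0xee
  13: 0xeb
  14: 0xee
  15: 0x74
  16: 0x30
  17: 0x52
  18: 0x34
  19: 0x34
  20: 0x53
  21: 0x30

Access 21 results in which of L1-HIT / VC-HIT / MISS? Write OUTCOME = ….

#0 0x28→b5/s1 MISS; vc=[]
#1 0x2d→b5/s1 L1-HIT; vc=[]
#2 0x2d→b5/s1 L1-HIT; vc=[]
#3 0x96→b18/s2 MISS; vc=[]
#4 0xf1→b30/s2 MISS; vc=[18]
#5 0xf5→b30/s2 L1-HIT; vc=[18]
#6 0x2c→b5/s1 L1-HIT; vc=[18]
#7 0x2d→b5/s1 L1-HIT; vc=[18]
#8 0xd2→b26/s2 MISS; vc=[18,30]
#9 0x2a→b5/s1 L1-HIT; vc=[18,30]
#10 0x75→b14/s2 MISS; vc=[18,30,26]
#11 0xcf→b25/s1 MISS; vc=[30,26,5]
#12 0xee→b29/s1 MISS; vc=[26,5,25]
#13 0xeb→b29/s1 L1-HIT; vc=[26,5,25]
#14 0xee→b29/s1 L1-HIT; vc=[26,5,25]
#15 0x74→b14/s2 L1-HIT; vc=[26,5,25]
#16 0x30→b6/s2 MISS; vc=[5,25,14]
#17 0x52→b10/s2 MISS; vc=[25,14,6]
#18 0x34→b6/s2 VC-HIT; vc=[25,14,10]
#19 0x34→b6/s2 L1-HIT; vc=[25,14,10]
#20 0x53→b10/s2 VC-HIT; vc=[25,14,6]
#21 0x30→b6/s2 VC-HIT; vc=[25,14,10]

OUTCOME = VC-HIT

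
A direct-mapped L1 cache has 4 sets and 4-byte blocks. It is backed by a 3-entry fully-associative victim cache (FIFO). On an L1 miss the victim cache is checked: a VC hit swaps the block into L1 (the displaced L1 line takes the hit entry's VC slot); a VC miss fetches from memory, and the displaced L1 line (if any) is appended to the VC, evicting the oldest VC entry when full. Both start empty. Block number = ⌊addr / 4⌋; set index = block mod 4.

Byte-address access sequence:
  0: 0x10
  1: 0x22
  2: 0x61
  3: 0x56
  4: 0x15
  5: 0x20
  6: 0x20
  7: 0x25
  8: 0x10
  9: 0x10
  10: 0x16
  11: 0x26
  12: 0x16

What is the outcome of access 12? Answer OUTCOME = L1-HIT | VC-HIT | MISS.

OUTCOME = VC-HIT

  [0] addr=0x10 blk=4 s=0: MISS | VC []
  [1] addr=0x22 blk=8 s=0: MISS | VC [4]
  [2] addr=0x61 blk=24 s=0: MISS | VC [4, 8]
  [3] addr=0x56 blk=21 s=1: MISS | VC [4, 8]
  [4] addr=0x15 blk=5 s=1: MISS | VC [4, 8, 21]
  [5] addr=0x20 blk=8 s=0: VC-HIT | VC [4, 24, 21]
  [6] addr=0x20 blk=8 s=0: L1-HIT | VC [4, 24, 21]
  [7] addr=0x25 blk=9 s=1: MISS | VC [24, 21, 5]
  [8] addr=0x10 blk=4 s=0: MISS | VC [21, 5, 8]
  [9] addr=0x10 blk=4 s=0: L1-HIT | VC [21, 5, 8]
  [10] addr=0x16 blk=5 s=1: VC-HIT | VC [21, 9, 8]
  [11] addr=0x26 blk=9 s=1: VC-HIT | VC [21, 5, 8]
  [12] addr=0x16 blk=5 s=1: VC-HIT | VC [21, 9, 8]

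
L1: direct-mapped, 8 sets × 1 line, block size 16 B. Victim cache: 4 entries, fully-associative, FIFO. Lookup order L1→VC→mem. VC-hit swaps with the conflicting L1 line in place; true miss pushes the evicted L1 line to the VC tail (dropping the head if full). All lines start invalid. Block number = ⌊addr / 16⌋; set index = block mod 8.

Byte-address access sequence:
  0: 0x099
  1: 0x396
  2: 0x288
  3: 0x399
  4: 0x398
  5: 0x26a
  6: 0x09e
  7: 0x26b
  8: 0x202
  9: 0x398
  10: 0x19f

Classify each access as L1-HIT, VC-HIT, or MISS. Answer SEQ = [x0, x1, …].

  [0] addr=0x99 blk=9 s=1: MISS | VC []
  [1] addr=0x396 blk=57 s=1: MISS | VC [9]
  [2] addr=0x288 blk=40 s=0: MISS | VC [9]
  [3] addr=0x399 blk=57 s=1: L1-HIT | VC [9]
  [4] addr=0x398 blk=57 s=1: L1-HIT | VC [9]
  [5] addr=0x26a blk=38 s=6: MISS | VC [9]
  [6] addr=0x9e blk=9 s=1: VC-HIT | VC [57]
  [7] addr=0x26b blk=38 s=6: L1-HIT | VC [57]
  [8] addr=0x202 blk=32 s=0: MISS | VC [57, 40]
  [9] addr=0x398 blk=57 s=1: VC-HIT | VC [9, 40]
  [10] addr=0x19f blk=25 s=1: MISS | VC [9, 40, 57]

SEQ = [MISS, MISS, MISS, L1-HIT, L1-HIT, MISS, VC-HIT, L1-HIT, MISS, VC-HIT, MISS]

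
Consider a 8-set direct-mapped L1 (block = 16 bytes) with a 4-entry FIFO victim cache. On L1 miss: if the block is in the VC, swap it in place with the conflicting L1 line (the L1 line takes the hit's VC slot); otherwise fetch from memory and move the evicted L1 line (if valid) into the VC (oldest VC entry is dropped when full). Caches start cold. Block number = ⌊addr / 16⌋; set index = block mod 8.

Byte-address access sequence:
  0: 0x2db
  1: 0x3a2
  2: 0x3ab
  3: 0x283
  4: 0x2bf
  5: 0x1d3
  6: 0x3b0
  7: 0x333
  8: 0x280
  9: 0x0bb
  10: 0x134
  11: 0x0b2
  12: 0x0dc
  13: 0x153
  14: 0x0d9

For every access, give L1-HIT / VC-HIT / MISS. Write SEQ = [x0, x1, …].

SEQ = [MISS, MISS, L1-HIT, MISS, MISS, MISS, MISS, MISS, L1-HIT, MISS, MISS, VC-HIT, MISS, MISS, VC-HIT]

0: 0x2db (blk 45, set 5) → MISS  vc=[]
1: 0x3a2 (blk 58, set 2) → MISS  vc=[]
2: 0x3ab (blk 58, set 2) → L1-HIT  vc=[]
3: 0x283 (blk 40, set 0) → MISS  vc=[]
4: 0x2bf (blk 43, set 3) → MISS  vc=[]
5: 0x1d3 (blk 29, set 5) → MISS  vc=[45]
6: 0x3b0 (blk 59, set 3) → MISS  vc=[45, 43]
7: 0x333 (blk 51, set 3) → MISS  vc=[45, 43, 59]
8: 0x280 (blk 40, set 0) → L1-HIT  vc=[45, 43, 59]
9: 0xbb (blk 11, set 3) → MISS  vc=[45, 43, 59, 51]
10: 0x134 (blk 19, set 3) → MISS  vc=[43, 59, 51, 11]
11: 0xb2 (blk 11, set 3) → VC-HIT  vc=[43, 59, 51, 19]
12: 0xdc (blk 13, set 5) → MISS  vc=[59, 51, 19, 29]
13: 0x153 (blk 21, set 5) → MISS  vc=[51, 19, 29, 13]
14: 0xd9 (blk 13, set 5) → VC-HIT  vc=[51, 19, 29, 21]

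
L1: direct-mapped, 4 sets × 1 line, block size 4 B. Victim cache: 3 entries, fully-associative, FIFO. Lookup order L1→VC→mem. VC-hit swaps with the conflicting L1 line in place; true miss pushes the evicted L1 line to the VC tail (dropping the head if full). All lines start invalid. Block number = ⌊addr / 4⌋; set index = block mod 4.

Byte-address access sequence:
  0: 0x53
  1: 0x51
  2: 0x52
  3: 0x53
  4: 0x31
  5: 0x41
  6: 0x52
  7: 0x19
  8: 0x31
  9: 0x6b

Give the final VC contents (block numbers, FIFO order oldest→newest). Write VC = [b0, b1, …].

VC = [16, 20, 6]

  [0] addr=0x53 blk=20 s=0: MISS | VC []
  [1] addr=0x51 blk=20 s=0: L1-HIT | VC []
  [2] addr=0x52 blk=20 s=0: L1-HIT | VC []
  [3] addr=0x53 blk=20 s=0: L1-HIT | VC []
  [4] addr=0x31 blk=12 s=0: MISS | VC [20]
  [5] addr=0x41 blk=16 s=0: MISS | VC [20, 12]
  [6] addr=0x52 blk=20 s=0: VC-HIT | VC [16, 12]
  [7] addr=0x19 blk=6 s=2: MISS | VC [16, 12]
  [8] addr=0x31 blk=12 s=0: VC-HIT | VC [16, 20]
  [9] addr=0x6b blk=26 s=2: MISS | VC [16, 20, 6]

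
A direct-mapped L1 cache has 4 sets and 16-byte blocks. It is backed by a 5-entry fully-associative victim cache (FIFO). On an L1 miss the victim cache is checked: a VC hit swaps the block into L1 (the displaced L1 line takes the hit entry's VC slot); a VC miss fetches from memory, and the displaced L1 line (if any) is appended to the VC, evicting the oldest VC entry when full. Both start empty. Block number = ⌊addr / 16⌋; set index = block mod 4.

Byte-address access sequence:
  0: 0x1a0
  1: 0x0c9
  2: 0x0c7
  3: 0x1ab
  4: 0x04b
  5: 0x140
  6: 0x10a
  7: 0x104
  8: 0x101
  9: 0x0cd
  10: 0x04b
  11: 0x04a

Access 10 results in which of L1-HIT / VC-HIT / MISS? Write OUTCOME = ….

OUTCOME = VC-HIT

  [0] addr=0x1a0 blk=26 s=2: MISS | VC []
  [1] addr=0xc9 blk=12 s=0: MISS | VC []
  [2] addr=0xc7 blk=12 s=0: L1-HIT | VC []
  [3] addr=0x1ab blk=26 s=2: L1-HIT | VC []
  [4] addr=0x4b blk=4 s=0: MISS | VC [12]
  [5] addr=0x140 blk=20 s=0: MISS | VC [12, 4]
  [6] addr=0x10a blk=16 s=0: MISS | VC [12, 4, 20]
  [7] addr=0x104 blk=16 s=0: L1-HIT | VC [12, 4, 20]
  [8] addr=0x101 blk=16 s=0: L1-HIT | VC [12, 4, 20]
  [9] addr=0xcd blk=12 s=0: VC-HIT | VC [16, 4, 20]
  [10] addr=0x4b blk=4 s=0: VC-HIT | VC [16, 12, 20]
  [11] addr=0x4a blk=4 s=0: L1-HIT | VC [16, 12, 20]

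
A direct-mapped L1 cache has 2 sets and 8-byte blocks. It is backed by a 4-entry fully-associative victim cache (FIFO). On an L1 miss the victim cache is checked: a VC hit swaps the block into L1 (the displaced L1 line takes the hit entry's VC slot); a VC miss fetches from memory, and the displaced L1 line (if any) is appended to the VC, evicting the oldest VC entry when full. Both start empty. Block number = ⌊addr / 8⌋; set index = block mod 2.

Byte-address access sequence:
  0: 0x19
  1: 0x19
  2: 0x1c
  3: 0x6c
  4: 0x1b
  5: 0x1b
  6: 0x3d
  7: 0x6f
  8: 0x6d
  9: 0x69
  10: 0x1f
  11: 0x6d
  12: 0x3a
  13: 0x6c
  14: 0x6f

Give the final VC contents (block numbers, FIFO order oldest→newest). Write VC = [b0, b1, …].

VC = [7, 3]

0: 0x19 (blk 3, set 1) → MISS  vc=[]
1: 0x19 (blk 3, set 1) → L1-HIT  vc=[]
2: 0x1c (blk 3, set 1) → L1-HIT  vc=[]
3: 0x6c (blk 13, set 1) → MISS  vc=[3]
4: 0x1b (blk 3, set 1) → VC-HIT  vc=[13]
5: 0x1b (blk 3, set 1) → L1-HIT  vc=[13]
6: 0x3d (blk 7, set 1) → MISS  vc=[13, 3]
7: 0x6f (blk 13, set 1) → VC-HIT  vc=[7, 3]
8: 0x6d (blk 13, set 1) → L1-HIT  vc=[7, 3]
9: 0x69 (blk 13, set 1) → L1-HIT  vc=[7, 3]
10: 0x1f (blk 3, set 1) → VC-HIT  vc=[7, 13]
11: 0x6d (blk 13, set 1) → VC-HIT  vc=[7, 3]
12: 0x3a (blk 7, set 1) → VC-HIT  vc=[13, 3]
13: 0x6c (blk 13, set 1) → VC-HIT  vc=[7, 3]
14: 0x6f (blk 13, set 1) → L1-HIT  vc=[7, 3]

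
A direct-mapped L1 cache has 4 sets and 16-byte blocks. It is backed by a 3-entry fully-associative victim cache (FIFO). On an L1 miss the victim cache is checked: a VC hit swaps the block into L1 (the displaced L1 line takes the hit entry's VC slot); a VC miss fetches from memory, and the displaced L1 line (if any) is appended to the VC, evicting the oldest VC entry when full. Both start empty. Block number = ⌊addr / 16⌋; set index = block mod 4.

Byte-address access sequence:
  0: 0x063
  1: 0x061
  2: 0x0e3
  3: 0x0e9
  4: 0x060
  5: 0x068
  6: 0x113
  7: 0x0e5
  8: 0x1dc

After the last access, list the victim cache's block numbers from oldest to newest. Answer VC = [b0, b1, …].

VC = [6, 17]

0: 0x63 (blk 6, set 2) → MISS  vc=[]
1: 0x61 (blk 6, set 2) → L1-HIT  vc=[]
2: 0xe3 (blk 14, set 2) → MISS  vc=[6]
3: 0xe9 (blk 14, set 2) → L1-HIT  vc=[6]
4: 0x60 (blk 6, set 2) → VC-HIT  vc=[14]
5: 0x68 (blk 6, set 2) → L1-HIT  vc=[14]
6: 0x113 (blk 17, set 1) → MISS  vc=[14]
7: 0xe5 (blk 14, set 2) → VC-HIT  vc=[6]
8: 0x1dc (blk 29, set 1) → MISS  vc=[6, 17]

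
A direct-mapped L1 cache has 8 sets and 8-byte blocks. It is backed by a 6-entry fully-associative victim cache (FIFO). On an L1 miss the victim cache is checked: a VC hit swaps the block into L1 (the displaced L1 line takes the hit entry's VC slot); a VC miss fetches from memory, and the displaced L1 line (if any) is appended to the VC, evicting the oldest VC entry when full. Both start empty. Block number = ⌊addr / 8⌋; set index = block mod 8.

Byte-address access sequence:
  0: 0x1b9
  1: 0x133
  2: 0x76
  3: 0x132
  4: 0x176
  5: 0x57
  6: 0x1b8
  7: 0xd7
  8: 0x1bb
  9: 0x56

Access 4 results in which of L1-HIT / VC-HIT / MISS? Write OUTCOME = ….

0: 0x1b9 (blk 55, set 7) → MISS  vc=[]
1: 0x133 (blk 38, set 6) → MISS  vc=[]
2: 0x76 (blk 14, set 6) → MISS  vc=[38]
3: 0x132 (blk 38, set 6) → VC-HIT  vc=[14]
4: 0x176 (blk 46, set 6) → MISS  vc=[14, 38]
5: 0x57 (blk 10, set 2) → MISS  vc=[14, 38]
6: 0x1b8 (blk 55, set 7) → L1-HIT  vc=[14, 38]
7: 0xd7 (blk 26, set 2) → MISS  vc=[14, 38, 10]
8: 0x1bb (blk 55, set 7) → L1-HIT  vc=[14, 38, 10]
9: 0x56 (blk 10, set 2) → VC-HIT  vc=[14, 38, 26]

OUTCOME = MISS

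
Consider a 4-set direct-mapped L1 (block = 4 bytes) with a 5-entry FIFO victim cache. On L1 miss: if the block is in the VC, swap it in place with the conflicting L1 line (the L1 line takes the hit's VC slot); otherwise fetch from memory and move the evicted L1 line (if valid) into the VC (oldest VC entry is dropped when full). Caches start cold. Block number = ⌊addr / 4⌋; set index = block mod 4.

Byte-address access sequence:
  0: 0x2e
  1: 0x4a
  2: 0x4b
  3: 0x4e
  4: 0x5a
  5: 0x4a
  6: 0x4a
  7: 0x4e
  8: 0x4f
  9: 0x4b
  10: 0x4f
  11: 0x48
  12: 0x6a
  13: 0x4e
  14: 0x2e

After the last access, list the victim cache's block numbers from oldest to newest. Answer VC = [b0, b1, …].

#0 0x2e→b11/s3 MISS; vc=[]
#1 0x4a→b18/s2 MISS; vc=[]
#2 0x4b→b18/s2 L1-HIT; vc=[]
#3 0x4e→b19/s3 MISS; vc=[11]
#4 0x5a→b22/s2 MISS; vc=[11,18]
#5 0x4a→b18/s2 VC-HIT; vc=[11,22]
#6 0x4a→b18/s2 L1-HIT; vc=[11,22]
#7 0x4e→b19/s3 L1-HIT; vc=[11,22]
#8 0x4f→b19/s3 L1-HIT; vc=[11,22]
#9 0x4b→b18/s2 L1-HIT; vc=[11,22]
#10 0x4f→b19/s3 L1-HIT; vc=[11,22]
#11 0x48→b18/s2 L1-HIT; vc=[11,22]
#12 0x6a→b26/s2 MISS; vc=[11,22,18]
#13 0x4e→b19/s3 L1-HIT; vc=[11,22,18]
#14 0x2e→b11/s3 VC-HIT; vc=[19,22,18]

VC = [19, 22, 18]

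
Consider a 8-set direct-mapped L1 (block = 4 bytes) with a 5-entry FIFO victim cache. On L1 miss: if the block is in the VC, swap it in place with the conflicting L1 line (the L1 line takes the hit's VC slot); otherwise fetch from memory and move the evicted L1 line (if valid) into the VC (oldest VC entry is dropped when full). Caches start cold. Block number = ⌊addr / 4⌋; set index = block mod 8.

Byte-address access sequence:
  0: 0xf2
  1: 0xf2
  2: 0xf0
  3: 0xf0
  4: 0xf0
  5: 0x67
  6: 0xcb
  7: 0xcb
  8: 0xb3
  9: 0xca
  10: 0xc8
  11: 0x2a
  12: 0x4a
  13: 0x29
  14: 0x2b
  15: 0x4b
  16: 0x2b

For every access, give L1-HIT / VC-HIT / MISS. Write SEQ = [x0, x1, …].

#0 0xf2→b60/s4 MISS; vc=[]
#1 0xf2→b60/s4 L1-HIT; vc=[]
#2 0xf0→b60/s4 L1-HIT; vc=[]
#3 0xf0→b60/s4 L1-HIT; vc=[]
#4 0xf0→b60/s4 L1-HIT; vc=[]
#5 0x67→b25/s1 MISS; vc=[]
#6 0xcb→b50/s2 MISS; vc=[]
#7 0xcb→b50/s2 L1-HIT; vc=[]
#8 0xb3→b44/s4 MISS; vc=[60]
#9 0xca→b50/s2 L1-HIT; vc=[60]
#10 0xc8→b50/s2 L1-HIT; vc=[60]
#11 0x2a→b10/s2 MISS; vc=[60,50]
#12 0x4a→b18/s2 MISS; vc=[60,50,10]
#13 0x29→b10/s2 VC-HIT; vc=[60,50,18]
#14 0x2b→b10/s2 L1-HIT; vc=[60,50,18]
#15 0x4b→b18/s2 VC-HIT; vc=[60,50,10]
#16 0x2b→b10/s2 VC-HIT; vc=[60,50,18]

SEQ = [MISS, L1-HIT, L1-HIT, L1-HIT, L1-HIT, MISS, MISS, L1-HIT, MISS, L1-HIT, L1-HIT, MISS, MISS, VC-HIT, L1-HIT, VC-HIT, VC-HIT]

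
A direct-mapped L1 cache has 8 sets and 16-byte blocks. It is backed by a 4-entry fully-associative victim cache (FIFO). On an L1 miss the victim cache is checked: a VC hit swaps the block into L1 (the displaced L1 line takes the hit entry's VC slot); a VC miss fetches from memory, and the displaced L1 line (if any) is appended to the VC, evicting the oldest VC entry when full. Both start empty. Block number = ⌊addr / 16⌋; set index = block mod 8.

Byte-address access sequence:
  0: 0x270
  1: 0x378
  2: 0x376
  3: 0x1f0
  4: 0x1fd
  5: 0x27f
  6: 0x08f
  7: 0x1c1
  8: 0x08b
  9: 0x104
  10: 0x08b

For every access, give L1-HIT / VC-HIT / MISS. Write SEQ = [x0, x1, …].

#0 0x270→b39/s7 MISS; vc=[]
#1 0x378→b55/s7 MISS; vc=[39]
#2 0x376→b55/s7 L1-HIT; vc=[39]
#3 0x1f0→b31/s7 MISS; vc=[39,55]
#4 0x1fd→b31/s7 L1-HIT; vc=[39,55]
#5 0x27f→b39/s7 VC-HIT; vc=[31,55]
#6 0x8f→b8/s0 MISS; vc=[31,55]
#7 0x1c1→b28/s4 MISS; vc=[31,55]
#8 0x8b→b8/s0 L1-HIT; vc=[31,55]
#9 0x104→b16/s0 MISS; vc=[31,55,8]
#10 0x8b→b8/s0 VC-HIT; vc=[31,55,16]

SEQ = [MISS, MISS, L1-HIT, MISS, L1-HIT, VC-HIT, MISS, MISS, L1-HIT, MISS, VC-HIT]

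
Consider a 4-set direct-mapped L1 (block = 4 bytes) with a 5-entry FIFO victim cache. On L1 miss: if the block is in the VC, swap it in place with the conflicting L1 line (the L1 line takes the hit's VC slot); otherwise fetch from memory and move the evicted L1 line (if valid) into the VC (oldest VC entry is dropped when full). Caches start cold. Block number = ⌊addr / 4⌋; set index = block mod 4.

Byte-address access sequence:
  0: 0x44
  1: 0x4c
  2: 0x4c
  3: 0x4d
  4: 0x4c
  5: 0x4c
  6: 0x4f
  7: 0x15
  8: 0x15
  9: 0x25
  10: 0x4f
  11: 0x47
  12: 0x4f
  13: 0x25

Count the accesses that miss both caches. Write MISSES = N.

MISSES = 4

  [0] addr=0x44 blk=17 s=1: MISS | VC []
  [1] addr=0x4c blk=19 s=3: MISS | VC []
  [2] addr=0x4c blk=19 s=3: L1-HIT | VC []
  [3] addr=0x4d blk=19 s=3: L1-HIT | VC []
  [4] addr=0x4c blk=19 s=3: L1-HIT | VC []
  [5] addr=0x4c blk=19 s=3: L1-HIT | VC []
  [6] addr=0x4f blk=19 s=3: L1-HIT | VC []
  [7] addr=0x15 blk=5 s=1: MISS | VC [17]
  [8] addr=0x15 blk=5 s=1: L1-HIT | VC [17]
  [9] addr=0x25 blk=9 s=1: MISS | VC [17, 5]
  [10] addr=0x4f blk=19 s=3: L1-HIT | VC [17, 5]
  [11] addr=0x47 blk=17 s=1: VC-HIT | VC [9, 5]
  [12] addr=0x4f blk=19 s=3: L1-HIT | VC [9, 5]
  [13] addr=0x25 blk=9 s=1: VC-HIT | VC [17, 5]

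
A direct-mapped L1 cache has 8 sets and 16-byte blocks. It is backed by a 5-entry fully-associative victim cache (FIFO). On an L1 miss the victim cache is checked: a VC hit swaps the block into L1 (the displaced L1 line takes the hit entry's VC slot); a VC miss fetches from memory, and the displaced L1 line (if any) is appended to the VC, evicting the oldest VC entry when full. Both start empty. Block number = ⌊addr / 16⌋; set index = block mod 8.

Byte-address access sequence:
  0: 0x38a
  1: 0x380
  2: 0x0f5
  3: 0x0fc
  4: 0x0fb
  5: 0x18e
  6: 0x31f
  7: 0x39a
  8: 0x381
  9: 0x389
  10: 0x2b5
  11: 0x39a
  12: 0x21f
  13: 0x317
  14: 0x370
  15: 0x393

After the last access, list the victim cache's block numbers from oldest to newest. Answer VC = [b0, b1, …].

VC = [24, 33, 49, 15]

  [0] addr=0x38a blk=56 s=0: MISS | VC []
  [1] addr=0x380 blk=56 s=0: L1-HIT | VC []
  [2] addr=0xf5 blk=15 s=7: MISS | VC []
  [3] addr=0xfc blk=15 s=7: L1-HIT | VC []
  [4] addr=0xfb blk=15 s=7: L1-HIT | VC []
  [5] addr=0x18e blk=24 s=0: MISS | VC [56]
  [6] addr=0x31f blk=49 s=1: MISS | VC [56]
  [7] addr=0x39a blk=57 s=1: MISS | VC [56, 49]
  [8] addr=0x381 blk=56 s=0: VC-HIT | VC [24, 49]
  [9] addr=0x389 blk=56 s=0: L1-HIT | VC [24, 49]
  [10] addr=0x2b5 blk=43 s=3: MISS | VC [24, 49]
  [11] addr=0x39a blk=57 s=1: L1-HIT | VC [24, 49]
  [12] addr=0x21f blk=33 s=1: MISS | VC [24, 49, 57]
  [13] addr=0x317 blk=49 s=1: VC-HIT | VC [24, 33, 57]
  [14] addr=0x370 blk=55 s=7: MISS | VC [24, 33, 57, 15]
  [15] addr=0x393 blk=57 s=1: VC-HIT | VC [24, 33, 49, 15]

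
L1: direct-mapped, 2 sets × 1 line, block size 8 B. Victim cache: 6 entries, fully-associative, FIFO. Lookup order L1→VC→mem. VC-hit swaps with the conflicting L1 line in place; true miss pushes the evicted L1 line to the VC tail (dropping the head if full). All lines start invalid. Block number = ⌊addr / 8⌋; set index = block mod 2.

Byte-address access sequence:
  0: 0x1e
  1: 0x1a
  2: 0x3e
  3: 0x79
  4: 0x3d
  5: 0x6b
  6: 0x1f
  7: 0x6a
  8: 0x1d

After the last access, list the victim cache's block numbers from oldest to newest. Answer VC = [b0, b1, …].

VC = [13, 15, 7]

#0 0x1e→b3/s1 MISS; vc=[]
#1 0x1a→b3/s1 L1-HIT; vc=[]
#2 0x3e→b7/s1 MISS; vc=[3]
#3 0x79→b15/s1 MISS; vc=[3,7]
#4 0x3d→b7/s1 VC-HIT; vc=[3,15]
#5 0x6b→b13/s1 MISS; vc=[3,15,7]
#6 0x1f→b3/s1 VC-HIT; vc=[13,15,7]
#7 0x6a→b13/s1 VC-HIT; vc=[3,15,7]
#8 0x1d→b3/s1 VC-HIT; vc=[13,15,7]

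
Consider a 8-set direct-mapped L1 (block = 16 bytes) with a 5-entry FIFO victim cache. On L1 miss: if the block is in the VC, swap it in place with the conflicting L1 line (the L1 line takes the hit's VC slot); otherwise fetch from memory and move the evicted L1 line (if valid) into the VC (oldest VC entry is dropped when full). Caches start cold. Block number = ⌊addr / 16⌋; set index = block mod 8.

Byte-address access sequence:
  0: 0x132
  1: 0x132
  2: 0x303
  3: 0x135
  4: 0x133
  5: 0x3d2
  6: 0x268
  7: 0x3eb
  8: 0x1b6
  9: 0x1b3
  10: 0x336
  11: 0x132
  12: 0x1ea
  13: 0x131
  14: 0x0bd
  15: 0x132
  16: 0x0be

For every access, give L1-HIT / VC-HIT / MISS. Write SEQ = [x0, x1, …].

#0 0x132→b19/s3 MISS; vc=[]
#1 0x132→b19/s3 L1-HIT; vc=[]
#2 0x303→b48/s0 MISS; vc=[]
#3 0x135→b19/s3 L1-HIT; vc=[]
#4 0x133→b19/s3 L1-HIT; vc=[]
#5 0x3d2→b61/s5 MISS; vc=[]
#6 0x268→b38/s6 MISS; vc=[]
#7 0x3eb→b62/s6 MISS; vc=[38]
#8 0x1b6→b27/s3 MISS; vc=[38,19]
#9 0x1b3→b27/s3 L1-HIT; vc=[38,19]
#10 0x336→b51/s3 MISS; vc=[38,19,27]
#11 0x132→b19/s3 VC-HIT; vc=[38,51,27]
#12 0x1ea→b30/s6 MISS; vc=[38,51,27,62]
#13 0x131→b19/s3 L1-HIT; vc=[38,51,27,62]
#14 0xbd→b11/s3 MISS; vc=[38,51,27,62,19]
#15 0x132→b19/s3 VC-HIT; vc=[38,51,27,62,11]
#16 0xbe→b11/s3 VC-HIT; vc=[38,51,27,62,19]

SEQ = [MISS, L1-HIT, MISS, L1-HIT, L1-HIT, MISS, MISS, MISS, MISS, L1-HIT, MISS, VC-HIT, MISS, L1-HIT, MISS, VC-HIT, VC-HIT]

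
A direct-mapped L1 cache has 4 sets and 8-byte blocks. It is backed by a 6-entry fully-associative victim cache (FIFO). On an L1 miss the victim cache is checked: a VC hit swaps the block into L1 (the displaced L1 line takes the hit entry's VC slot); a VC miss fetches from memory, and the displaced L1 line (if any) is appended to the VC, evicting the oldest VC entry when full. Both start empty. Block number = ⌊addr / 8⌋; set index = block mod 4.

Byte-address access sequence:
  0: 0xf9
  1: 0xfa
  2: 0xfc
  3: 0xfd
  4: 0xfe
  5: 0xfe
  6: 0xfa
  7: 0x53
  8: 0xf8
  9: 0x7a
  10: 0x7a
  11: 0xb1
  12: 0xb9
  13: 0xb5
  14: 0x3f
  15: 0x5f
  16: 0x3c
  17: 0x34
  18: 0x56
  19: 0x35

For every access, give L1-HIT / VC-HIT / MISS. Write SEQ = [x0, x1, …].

  [0] addr=0xf9 blk=31 s=3: MISS | VC []
  [1] addr=0xfa blk=31 s=3: L1-HIT | VC []
  [2] addr=0xfc blk=31 s=3: L1-HIT | VC []
  [3] addr=0xfd blk=31 s=3: L1-HIT | VC []
  [4] addr=0xfe blk=31 s=3: L1-HIT | VC []
  [5] addr=0xfe blk=31 s=3: L1-HIT | VC []
  [6] addr=0xfa blk=31 s=3: L1-HIT | VC []
  [7] addr=0x53 blk=10 s=2: MISS | VC []
  [8] addr=0xf8 blk=31 s=3: L1-HIT | VC []
  [9] addr=0x7a blk=15 s=3: MISS | VC [31]
  [10] addr=0x7a blk=15 s=3: L1-HIT | VC [31]
  [11] addr=0xb1 blk=22 s=2: MISS | VC [31, 10]
  [12] addr=0xb9 blk=23 s=3: MISS | VC [31, 10, 15]
  [13] addr=0xb5 blk=22 s=2: L1-HIT | VC [31, 10, 15]
  [14] addr=0x3f blk=7 s=3: MISS | VC [31, 10, 15, 23]
  [15] addr=0x5f blk=11 s=3: MISS | VC [31, 10, 15, 23, 7]
  [16] addr=0x3c blk=7 s=3: VC-HIT | VC [31, 10, 15, 23, 11]
  [17] addr=0x34 blk=6 s=2: MISS | VC [31, 10, 15, 23, 11, 22]
  [18] addr=0x56 blk=10 s=2: VC-HIT | VC [31, 6, 15, 23, 11, 22]
  [19] addr=0x35 blk=6 s=2: VC-HIT | VC [31, 10, 15, 23, 11, 22]

SEQ = [MISS, L1-HIT, L1-HIT, L1-HIT, L1-HIT, L1-HIT, L1-HIT, MISS, L1-HIT, MISS, L1-HIT, MISS, MISS, L1-HIT, MISS, MISS, VC-HIT, MISS, VC-HIT, VC-HIT]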